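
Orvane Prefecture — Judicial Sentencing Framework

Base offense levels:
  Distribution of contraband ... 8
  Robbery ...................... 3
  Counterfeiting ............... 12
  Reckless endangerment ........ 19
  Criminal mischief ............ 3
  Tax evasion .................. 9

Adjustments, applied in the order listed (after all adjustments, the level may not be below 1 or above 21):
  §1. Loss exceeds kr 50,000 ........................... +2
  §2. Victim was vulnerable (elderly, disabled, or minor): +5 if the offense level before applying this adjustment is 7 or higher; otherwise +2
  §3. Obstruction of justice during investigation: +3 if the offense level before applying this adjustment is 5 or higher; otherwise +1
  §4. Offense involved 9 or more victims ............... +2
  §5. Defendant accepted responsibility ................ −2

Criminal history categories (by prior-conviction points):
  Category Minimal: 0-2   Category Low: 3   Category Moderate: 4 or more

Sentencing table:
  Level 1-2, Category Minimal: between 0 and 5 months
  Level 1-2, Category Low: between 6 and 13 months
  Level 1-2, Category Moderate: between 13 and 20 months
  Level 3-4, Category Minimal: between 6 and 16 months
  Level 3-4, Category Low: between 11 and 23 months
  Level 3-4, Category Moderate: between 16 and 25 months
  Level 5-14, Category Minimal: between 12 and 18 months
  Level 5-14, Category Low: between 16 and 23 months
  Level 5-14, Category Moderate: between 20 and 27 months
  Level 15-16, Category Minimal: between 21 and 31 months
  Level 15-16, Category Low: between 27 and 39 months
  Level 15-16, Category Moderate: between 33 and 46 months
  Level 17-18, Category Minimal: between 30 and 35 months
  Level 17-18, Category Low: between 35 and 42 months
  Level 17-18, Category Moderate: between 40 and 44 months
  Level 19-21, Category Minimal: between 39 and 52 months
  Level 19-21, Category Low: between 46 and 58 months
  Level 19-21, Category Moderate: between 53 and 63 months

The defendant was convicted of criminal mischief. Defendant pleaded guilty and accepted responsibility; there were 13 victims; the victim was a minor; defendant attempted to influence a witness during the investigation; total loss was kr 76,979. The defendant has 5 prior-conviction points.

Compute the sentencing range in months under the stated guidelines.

Base offense level for criminal mischief: 3.
§1 applies: 3 + 2 = 5.
§2 applies (level before this adjustment is 5 < 7, so +2): 5 + 2 = 7.
§3 applies (level before this adjustment is 7 ≥ 5, so +3): 7 + 3 = 10.
§4 applies: 10 + 2 = 12.
§5 applies: 12 − 2 = 10.
Final offense level: 10.
Criminal history: 5 prior points → Category Moderate (4+).
Level 10 falls in the 5-14 band.
Grid: Level 5-14 × Category Moderate = 20-27 months.

20-27 months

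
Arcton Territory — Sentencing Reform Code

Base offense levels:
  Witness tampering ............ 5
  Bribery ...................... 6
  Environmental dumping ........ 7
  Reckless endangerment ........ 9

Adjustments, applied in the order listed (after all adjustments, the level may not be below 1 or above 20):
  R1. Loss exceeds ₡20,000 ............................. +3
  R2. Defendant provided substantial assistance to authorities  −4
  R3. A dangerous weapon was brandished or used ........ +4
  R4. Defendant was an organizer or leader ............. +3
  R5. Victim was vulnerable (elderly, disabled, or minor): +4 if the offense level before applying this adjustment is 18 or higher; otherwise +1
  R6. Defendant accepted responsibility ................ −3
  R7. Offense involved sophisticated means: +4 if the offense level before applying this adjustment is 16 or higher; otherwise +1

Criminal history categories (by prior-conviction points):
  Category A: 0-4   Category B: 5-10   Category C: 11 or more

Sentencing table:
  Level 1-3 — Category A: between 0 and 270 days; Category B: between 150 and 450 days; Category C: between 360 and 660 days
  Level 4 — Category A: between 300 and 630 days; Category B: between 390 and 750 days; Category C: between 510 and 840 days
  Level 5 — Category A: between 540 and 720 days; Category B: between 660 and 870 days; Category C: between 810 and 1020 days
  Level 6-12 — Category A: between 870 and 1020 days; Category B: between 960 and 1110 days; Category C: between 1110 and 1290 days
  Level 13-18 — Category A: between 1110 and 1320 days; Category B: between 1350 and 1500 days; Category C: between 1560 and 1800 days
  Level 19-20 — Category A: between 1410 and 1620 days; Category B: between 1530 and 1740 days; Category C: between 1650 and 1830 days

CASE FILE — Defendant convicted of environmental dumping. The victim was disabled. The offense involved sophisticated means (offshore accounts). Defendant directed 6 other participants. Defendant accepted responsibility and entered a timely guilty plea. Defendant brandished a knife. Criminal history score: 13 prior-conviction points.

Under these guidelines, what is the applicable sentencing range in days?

Base offense level for environmental dumping: 7.
R1 does not apply.
R2 does not apply.
R3 applies: 7 + 4 = 11.
R4 applies: 11 + 3 = 14.
R5 applies (level before this adjustment is 14 < 18, so +1): 14 + 1 = 15.
R6 applies: 15 − 3 = 12.
R7 applies (level before this adjustment is 12 < 16, so +1): 12 + 1 = 13.
Final offense level: 13.
Criminal history: 13 prior points → Category C (11+).
Level 13 falls in the 13-18 band.
Grid: Level 13-18 × Category C = 1560-1800 days.

1560-1800 days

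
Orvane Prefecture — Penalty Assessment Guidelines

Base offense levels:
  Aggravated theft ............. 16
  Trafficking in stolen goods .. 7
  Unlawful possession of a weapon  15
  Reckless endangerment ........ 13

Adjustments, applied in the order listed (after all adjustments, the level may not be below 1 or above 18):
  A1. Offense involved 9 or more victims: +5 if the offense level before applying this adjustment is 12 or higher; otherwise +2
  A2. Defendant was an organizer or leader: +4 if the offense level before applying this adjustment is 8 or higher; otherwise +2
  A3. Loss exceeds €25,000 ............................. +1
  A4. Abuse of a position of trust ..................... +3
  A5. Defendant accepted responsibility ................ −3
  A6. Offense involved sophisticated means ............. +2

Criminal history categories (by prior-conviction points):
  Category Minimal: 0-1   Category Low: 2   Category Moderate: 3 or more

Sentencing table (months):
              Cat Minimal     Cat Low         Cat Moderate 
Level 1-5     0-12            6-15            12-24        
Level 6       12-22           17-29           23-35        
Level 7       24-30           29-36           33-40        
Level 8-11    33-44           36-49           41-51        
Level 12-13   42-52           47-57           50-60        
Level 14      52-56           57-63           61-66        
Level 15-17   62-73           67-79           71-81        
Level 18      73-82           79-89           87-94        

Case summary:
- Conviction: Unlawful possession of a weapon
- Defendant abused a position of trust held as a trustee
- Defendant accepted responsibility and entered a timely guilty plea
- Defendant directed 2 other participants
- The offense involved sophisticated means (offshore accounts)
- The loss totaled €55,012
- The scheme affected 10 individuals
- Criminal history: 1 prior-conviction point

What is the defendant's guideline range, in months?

Base offense level for unlawful possession of a weapon: 15.
A1 applies (level before this adjustment is 15 ≥ 12, so +5): 15 + 5 = 20.
A2 applies (level before this adjustment is 20 ≥ 8, so +4): 20 + 4 = 24.
A3 applies: 24 + 1 = 25.
A4 applies: 25 + 3 = 28.
A5 applies: 28 − 3 = 25.
A6 applies: 25 + 2 = 27.
Level 27 exceeds the maximum of 18; capped at 18.
Final offense level: 18.
Criminal history: 1 prior point → Category Minimal (0-1).
Level 18 falls in the 18 band.
Grid: Level 18 × Category Minimal = 73-82 months.

73-82 months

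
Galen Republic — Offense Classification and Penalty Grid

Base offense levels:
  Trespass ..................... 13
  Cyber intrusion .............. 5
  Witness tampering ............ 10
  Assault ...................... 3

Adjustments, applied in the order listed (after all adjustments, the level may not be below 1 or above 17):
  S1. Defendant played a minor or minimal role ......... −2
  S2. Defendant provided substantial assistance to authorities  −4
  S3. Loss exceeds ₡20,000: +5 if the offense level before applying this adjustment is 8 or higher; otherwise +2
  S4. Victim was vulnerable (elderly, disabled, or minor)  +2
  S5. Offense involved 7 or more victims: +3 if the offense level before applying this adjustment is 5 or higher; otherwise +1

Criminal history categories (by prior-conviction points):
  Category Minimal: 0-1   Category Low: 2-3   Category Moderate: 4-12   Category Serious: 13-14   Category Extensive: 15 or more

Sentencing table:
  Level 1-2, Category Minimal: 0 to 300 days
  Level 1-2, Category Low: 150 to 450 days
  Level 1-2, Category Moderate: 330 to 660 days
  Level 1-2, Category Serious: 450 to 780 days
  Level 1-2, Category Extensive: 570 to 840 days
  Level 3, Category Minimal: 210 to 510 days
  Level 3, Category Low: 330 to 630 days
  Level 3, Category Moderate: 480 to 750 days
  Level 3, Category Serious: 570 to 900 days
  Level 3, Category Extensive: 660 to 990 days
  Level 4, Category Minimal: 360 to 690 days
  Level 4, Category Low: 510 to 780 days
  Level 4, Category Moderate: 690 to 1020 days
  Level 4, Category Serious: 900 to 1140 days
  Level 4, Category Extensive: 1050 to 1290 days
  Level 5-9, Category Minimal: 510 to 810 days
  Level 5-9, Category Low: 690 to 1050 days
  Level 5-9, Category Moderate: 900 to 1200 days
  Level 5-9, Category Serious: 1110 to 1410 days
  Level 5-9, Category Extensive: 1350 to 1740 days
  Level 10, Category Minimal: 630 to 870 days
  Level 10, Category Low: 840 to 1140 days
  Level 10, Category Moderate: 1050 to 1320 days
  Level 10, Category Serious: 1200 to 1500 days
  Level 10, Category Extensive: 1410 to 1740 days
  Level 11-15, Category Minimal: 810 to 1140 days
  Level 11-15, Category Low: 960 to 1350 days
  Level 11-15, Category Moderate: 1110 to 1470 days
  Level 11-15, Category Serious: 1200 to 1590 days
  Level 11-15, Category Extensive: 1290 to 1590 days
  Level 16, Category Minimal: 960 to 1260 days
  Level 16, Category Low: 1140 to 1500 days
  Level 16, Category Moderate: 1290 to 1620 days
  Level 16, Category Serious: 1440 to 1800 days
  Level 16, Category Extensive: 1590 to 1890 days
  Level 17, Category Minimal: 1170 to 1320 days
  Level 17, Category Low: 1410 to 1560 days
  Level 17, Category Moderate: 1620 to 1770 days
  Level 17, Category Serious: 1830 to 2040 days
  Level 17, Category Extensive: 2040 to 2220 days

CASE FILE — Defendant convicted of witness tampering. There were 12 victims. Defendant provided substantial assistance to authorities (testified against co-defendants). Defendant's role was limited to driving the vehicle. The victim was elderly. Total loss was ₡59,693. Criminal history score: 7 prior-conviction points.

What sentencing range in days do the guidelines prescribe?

Base offense level for witness tampering: 10.
S1 applies: 10 − 2 = 8.
S2 applies: 8 − 4 = 4.
S3 applies (level before this adjustment is 4 < 8, so +2): 4 + 2 = 6.
S4 applies: 6 + 2 = 8.
S5 applies (level before this adjustment is 8 ≥ 5, so +3): 8 + 3 = 11.
Final offense level: 11.
Criminal history: 7 prior points → Category Moderate (4-12).
Level 11 falls in the 11-15 band.
Grid: Level 11-15 × Category Moderate = 1110-1470 days.

1110-1470 days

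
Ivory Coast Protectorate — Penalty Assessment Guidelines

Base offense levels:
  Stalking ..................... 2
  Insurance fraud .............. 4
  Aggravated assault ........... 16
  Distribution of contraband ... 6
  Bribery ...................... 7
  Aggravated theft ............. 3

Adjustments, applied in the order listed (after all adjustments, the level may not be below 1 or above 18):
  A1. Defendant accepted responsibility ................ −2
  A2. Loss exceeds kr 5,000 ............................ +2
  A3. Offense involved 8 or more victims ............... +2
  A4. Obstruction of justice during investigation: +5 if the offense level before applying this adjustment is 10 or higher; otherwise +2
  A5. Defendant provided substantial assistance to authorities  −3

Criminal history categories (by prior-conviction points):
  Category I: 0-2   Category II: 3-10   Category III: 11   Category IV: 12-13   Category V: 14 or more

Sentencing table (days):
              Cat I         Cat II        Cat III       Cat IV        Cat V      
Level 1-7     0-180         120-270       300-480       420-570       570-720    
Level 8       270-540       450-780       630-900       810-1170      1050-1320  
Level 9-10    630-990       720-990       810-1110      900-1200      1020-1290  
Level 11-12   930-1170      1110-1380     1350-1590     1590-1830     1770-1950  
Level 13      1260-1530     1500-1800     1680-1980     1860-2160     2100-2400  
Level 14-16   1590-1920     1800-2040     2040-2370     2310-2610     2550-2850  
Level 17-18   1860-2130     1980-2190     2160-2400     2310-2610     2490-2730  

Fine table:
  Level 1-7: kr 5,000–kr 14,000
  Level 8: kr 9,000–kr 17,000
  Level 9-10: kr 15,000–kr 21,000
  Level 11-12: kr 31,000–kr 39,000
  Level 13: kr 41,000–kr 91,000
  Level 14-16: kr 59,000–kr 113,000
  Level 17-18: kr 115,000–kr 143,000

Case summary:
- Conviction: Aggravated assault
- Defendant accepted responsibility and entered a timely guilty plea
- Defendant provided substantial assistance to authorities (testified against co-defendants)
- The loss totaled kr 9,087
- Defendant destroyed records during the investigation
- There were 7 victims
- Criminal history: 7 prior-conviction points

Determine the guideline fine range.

Base offense level for aggravated assault: 16.
A1 applies: 16 − 2 = 14.
A2 applies: 14 + 2 = 16.
A4 applies (level before this adjustment is 16 ≥ 10, so +5): 16 + 5 = 21.
A5 applies: 21 − 3 = 18.
Final offense level: 18.
Level 18 falls in the 17-18 band.
Fine table: Level 17-18 → kr 115,000–kr 143,000.

kr 115,000–kr 143,000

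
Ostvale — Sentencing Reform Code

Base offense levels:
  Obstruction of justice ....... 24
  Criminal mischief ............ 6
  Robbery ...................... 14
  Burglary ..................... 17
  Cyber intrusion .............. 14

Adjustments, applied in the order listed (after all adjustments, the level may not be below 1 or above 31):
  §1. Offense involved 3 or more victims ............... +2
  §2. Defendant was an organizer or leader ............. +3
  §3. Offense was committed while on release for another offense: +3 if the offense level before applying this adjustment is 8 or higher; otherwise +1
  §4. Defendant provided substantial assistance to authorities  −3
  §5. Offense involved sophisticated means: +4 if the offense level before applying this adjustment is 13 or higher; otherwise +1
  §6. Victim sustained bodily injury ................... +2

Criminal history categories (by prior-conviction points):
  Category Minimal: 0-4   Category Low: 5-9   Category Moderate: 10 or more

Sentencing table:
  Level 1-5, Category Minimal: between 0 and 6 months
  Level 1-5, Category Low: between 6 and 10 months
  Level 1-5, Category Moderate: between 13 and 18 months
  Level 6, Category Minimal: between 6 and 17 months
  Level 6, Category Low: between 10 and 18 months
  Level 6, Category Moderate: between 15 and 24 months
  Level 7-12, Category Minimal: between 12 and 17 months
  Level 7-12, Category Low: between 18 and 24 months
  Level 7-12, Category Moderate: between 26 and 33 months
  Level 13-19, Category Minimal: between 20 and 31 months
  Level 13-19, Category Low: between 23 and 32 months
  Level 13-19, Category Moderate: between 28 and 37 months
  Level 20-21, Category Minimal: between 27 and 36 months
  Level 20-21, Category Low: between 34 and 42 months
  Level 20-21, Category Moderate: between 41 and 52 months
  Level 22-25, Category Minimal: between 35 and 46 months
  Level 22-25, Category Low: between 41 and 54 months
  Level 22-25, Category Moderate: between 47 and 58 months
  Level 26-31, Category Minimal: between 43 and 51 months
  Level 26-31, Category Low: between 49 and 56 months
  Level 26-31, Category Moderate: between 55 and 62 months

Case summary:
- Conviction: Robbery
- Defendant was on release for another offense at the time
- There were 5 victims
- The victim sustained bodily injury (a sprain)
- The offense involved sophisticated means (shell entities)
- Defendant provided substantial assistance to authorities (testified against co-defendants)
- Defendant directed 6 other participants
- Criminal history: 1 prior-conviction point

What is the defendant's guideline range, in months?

35-46 months

Base offense level for robbery: 14.
§1 applies: 14 + 2 = 16.
§2 applies: 16 + 3 = 19.
§3 applies (level before this adjustment is 19 ≥ 8, so +3): 19 + 3 = 22.
§4 applies: 22 − 3 = 19.
§5 applies (level before this adjustment is 19 ≥ 13, so +4): 19 + 4 = 23.
§6 applies: 23 + 2 = 25.
Final offense level: 25.
Criminal history: 1 prior point → Category Minimal (0-4).
Level 25 falls in the 22-25 band.
Grid: Level 22-25 × Category Minimal = 35-46 months.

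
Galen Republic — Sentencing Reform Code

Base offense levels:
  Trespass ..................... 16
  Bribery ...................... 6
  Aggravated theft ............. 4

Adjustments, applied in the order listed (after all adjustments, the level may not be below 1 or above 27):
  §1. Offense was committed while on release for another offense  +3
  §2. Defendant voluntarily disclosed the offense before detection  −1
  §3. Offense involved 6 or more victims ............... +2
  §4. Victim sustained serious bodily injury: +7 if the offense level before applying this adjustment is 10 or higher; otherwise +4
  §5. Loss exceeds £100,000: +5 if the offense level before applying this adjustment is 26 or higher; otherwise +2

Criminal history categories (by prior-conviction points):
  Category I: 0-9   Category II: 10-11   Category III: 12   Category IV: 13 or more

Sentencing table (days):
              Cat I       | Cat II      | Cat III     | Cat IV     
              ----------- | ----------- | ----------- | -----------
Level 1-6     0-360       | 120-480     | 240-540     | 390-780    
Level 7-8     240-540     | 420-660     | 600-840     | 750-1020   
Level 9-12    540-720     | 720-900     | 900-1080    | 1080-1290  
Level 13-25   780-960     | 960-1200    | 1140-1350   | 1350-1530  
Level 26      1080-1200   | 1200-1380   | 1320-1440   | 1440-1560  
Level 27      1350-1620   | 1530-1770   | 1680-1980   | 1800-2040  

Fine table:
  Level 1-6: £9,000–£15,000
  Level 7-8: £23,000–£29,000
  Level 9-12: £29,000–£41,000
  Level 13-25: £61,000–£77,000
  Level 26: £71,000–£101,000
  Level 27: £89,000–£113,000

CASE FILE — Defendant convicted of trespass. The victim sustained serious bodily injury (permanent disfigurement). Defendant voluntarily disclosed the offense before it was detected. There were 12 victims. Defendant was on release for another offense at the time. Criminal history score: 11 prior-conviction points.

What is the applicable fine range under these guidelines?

£89,000–£113,000

Base offense level for trespass: 16.
§1 applies: 16 + 3 = 19.
§2 applies: 19 − 1 = 18.
§3 applies: 18 + 2 = 20.
§4 applies (level before this adjustment is 20 ≥ 10, so +7): 20 + 7 = 27.
Final offense level: 27.
Level 27 falls in the 27 band.
Fine table: Level 27 → £89,000–£113,000.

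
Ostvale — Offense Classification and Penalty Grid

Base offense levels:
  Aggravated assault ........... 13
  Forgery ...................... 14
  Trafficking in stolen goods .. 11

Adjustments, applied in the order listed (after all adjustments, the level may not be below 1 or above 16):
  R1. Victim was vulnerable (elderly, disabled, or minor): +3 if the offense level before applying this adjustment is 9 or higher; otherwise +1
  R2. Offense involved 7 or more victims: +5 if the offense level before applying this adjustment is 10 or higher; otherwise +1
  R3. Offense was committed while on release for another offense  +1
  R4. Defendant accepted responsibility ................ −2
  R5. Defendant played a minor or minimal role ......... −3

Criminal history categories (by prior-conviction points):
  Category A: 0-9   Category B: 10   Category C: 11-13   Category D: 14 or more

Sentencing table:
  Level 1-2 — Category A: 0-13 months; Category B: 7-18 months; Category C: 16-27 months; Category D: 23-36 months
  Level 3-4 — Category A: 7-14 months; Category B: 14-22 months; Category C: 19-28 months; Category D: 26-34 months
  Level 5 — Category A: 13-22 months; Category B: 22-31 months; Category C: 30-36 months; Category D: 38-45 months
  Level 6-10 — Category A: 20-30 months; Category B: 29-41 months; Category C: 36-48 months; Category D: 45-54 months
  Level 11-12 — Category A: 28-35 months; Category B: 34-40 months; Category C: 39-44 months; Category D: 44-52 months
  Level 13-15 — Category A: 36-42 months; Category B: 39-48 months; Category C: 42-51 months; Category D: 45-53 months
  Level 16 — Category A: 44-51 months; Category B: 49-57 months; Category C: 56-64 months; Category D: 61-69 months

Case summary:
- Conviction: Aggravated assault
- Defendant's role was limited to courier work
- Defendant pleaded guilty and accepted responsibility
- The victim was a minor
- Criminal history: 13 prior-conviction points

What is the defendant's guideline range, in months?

Base offense level for aggravated assault: 13.
R1 applies (level before this adjustment is 13 ≥ 9, so +3): 13 + 3 = 16.
R2 does not apply.
R3 does not apply.
R4 applies: 16 − 2 = 14.
R5 applies: 14 − 3 = 11.
Final offense level: 11.
Criminal history: 13 prior points → Category C (11-13).
Level 11 falls in the 11-12 band.
Grid: Level 11-12 × Category C = 39-44 months.

39-44 months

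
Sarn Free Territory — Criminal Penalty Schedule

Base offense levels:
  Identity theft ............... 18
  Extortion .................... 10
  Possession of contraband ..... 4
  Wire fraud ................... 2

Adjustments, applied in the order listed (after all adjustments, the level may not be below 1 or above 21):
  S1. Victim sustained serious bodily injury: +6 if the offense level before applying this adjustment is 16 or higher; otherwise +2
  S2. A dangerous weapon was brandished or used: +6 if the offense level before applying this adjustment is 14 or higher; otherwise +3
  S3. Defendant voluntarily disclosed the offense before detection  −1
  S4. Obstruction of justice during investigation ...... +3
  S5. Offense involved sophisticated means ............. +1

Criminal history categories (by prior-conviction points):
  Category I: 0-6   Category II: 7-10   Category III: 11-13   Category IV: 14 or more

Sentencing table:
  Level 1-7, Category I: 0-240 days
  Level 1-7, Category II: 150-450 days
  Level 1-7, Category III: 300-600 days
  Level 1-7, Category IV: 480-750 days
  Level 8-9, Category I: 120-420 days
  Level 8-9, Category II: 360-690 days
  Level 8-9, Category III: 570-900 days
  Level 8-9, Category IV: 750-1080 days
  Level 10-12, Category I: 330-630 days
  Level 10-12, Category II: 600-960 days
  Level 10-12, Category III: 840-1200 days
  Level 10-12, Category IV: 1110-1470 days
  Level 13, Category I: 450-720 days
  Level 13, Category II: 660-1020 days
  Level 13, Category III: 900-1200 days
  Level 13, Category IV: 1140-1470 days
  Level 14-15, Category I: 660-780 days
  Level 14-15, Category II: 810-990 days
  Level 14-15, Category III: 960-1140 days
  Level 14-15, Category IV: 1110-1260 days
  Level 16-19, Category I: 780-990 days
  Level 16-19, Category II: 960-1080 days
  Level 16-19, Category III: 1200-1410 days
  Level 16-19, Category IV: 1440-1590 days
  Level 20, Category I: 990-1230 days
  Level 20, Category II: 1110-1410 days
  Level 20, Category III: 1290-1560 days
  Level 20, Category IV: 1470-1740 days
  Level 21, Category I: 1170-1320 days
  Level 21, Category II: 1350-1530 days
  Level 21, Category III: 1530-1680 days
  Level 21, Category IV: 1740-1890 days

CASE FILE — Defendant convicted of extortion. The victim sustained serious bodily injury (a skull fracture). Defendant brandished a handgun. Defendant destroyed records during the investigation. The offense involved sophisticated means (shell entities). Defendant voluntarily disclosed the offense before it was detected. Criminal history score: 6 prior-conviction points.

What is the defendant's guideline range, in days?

780-990 days

Base offense level for extortion: 10.
S1 applies (level before this adjustment is 10 < 16, so +2): 10 + 2 = 12.
S2 applies (level before this adjustment is 12 < 14, so +3): 12 + 3 = 15.
S3 applies: 15 − 1 = 14.
S4 applies: 14 + 3 = 17.
S5 applies: 17 + 1 = 18.
Final offense level: 18.
Criminal history: 6 prior points → Category I (0-6).
Level 18 falls in the 16-19 band.
Grid: Level 16-19 × Category I = 780-990 days.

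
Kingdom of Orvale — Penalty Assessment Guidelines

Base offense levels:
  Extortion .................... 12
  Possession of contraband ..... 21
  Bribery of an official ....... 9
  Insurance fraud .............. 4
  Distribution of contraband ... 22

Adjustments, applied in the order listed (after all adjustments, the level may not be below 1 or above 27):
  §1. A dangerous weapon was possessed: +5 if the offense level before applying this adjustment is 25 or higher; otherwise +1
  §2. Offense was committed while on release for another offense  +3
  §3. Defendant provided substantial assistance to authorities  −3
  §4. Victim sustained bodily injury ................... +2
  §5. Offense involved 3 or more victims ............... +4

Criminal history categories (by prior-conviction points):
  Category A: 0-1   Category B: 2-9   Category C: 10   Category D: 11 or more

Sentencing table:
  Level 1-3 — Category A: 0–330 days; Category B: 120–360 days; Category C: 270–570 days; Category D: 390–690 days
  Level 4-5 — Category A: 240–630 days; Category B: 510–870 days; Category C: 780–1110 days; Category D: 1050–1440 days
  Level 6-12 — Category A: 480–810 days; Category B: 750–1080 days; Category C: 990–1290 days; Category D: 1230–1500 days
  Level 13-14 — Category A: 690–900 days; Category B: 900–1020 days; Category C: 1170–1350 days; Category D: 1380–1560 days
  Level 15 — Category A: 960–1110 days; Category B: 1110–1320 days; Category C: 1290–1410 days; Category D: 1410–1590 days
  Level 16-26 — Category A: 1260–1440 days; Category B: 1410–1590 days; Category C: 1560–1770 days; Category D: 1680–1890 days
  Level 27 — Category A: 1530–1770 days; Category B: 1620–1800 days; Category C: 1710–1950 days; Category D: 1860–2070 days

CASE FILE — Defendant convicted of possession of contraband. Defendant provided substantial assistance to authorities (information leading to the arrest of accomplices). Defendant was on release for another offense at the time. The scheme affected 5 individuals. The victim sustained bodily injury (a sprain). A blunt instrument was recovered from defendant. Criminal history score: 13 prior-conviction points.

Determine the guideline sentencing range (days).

1860-2070 days

Base offense level for possession of contraband: 21.
§1 applies (level before this adjustment is 21 < 25, so +1): 21 + 1 = 22.
§2 applies: 22 + 3 = 25.
§3 applies: 25 − 3 = 22.
§4 applies: 22 + 2 = 24.
§5 applies: 24 + 4 = 28.
Level 28 exceeds the maximum of 27; capped at 27.
Final offense level: 27.
Criminal history: 13 prior points → Category D (11+).
Level 27 falls in the 27 band.
Grid: Level 27 × Category D = 1860-2070 days.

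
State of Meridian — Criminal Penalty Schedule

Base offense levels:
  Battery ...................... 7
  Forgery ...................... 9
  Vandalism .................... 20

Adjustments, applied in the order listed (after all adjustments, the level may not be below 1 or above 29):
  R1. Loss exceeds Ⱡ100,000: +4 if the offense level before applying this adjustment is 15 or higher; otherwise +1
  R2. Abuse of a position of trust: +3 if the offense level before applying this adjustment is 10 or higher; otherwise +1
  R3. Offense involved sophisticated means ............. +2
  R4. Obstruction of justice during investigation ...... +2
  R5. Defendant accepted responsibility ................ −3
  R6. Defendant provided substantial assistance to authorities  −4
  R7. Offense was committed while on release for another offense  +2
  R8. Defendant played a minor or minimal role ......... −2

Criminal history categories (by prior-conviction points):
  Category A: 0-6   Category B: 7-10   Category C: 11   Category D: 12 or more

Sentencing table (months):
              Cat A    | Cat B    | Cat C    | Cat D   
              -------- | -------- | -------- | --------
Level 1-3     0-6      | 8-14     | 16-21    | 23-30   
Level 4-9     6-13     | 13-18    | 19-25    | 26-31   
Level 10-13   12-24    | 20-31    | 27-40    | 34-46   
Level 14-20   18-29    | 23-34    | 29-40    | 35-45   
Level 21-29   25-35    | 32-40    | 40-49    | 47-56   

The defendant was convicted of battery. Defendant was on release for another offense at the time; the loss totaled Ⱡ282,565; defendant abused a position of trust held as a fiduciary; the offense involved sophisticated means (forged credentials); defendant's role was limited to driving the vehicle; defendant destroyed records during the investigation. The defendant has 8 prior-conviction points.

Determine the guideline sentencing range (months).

Base offense level for battery: 7.
R1 applies (level before this adjustment is 7 < 15, so +1): 7 + 1 = 8.
R2 applies (level before this adjustment is 8 < 10, so +1): 8 + 1 = 9.
R3 applies: 9 + 2 = 11.
R4 applies: 11 + 2 = 13.
R6 does not apply.
R7 applies: 13 + 2 = 15.
R8 applies: 15 − 2 = 13.
Final offense level: 13.
Criminal history: 8 prior points → Category B (7-10).
Level 13 falls in the 10-13 band.
Grid: Level 10-13 × Category B = 20-31 months.

20-31 months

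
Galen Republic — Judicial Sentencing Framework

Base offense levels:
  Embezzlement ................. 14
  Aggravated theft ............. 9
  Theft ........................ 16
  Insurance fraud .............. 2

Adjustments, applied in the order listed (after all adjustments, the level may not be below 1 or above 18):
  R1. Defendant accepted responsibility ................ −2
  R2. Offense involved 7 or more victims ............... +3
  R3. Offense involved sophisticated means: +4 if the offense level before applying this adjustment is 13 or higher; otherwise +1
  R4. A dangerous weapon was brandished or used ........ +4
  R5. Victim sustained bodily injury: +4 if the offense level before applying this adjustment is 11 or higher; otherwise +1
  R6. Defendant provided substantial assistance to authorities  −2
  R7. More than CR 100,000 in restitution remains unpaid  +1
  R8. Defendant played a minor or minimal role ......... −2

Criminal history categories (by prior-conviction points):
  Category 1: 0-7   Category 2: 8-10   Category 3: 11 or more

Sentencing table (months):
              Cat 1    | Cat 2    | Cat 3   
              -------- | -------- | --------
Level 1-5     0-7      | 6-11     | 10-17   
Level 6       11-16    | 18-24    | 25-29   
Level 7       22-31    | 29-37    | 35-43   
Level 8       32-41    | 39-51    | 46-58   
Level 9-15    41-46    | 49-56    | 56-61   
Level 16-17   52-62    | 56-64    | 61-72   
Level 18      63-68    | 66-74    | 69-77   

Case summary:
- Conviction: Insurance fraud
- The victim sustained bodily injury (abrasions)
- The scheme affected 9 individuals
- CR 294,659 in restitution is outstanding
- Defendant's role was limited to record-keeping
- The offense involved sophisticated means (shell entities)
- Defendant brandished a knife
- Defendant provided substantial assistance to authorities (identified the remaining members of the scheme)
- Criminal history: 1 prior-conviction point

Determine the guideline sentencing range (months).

Base offense level for insurance fraud: 2.
R2 applies: 2 + 3 = 5.
R3 applies (level before this adjustment is 5 < 13, so +1): 5 + 1 = 6.
R4 applies: 6 + 4 = 10.
R5 applies (level before this adjustment is 10 < 11, so +1): 10 + 1 = 11.
R6 applies: 11 − 2 = 9.
R7 applies: 9 + 1 = 10.
R8 applies: 10 − 2 = 8.
Final offense level: 8.
Criminal history: 1 prior point → Category 1 (0-7).
Level 8 falls in the 8 band.
Grid: Level 8 × Category 1 = 32-41 months.

32-41 months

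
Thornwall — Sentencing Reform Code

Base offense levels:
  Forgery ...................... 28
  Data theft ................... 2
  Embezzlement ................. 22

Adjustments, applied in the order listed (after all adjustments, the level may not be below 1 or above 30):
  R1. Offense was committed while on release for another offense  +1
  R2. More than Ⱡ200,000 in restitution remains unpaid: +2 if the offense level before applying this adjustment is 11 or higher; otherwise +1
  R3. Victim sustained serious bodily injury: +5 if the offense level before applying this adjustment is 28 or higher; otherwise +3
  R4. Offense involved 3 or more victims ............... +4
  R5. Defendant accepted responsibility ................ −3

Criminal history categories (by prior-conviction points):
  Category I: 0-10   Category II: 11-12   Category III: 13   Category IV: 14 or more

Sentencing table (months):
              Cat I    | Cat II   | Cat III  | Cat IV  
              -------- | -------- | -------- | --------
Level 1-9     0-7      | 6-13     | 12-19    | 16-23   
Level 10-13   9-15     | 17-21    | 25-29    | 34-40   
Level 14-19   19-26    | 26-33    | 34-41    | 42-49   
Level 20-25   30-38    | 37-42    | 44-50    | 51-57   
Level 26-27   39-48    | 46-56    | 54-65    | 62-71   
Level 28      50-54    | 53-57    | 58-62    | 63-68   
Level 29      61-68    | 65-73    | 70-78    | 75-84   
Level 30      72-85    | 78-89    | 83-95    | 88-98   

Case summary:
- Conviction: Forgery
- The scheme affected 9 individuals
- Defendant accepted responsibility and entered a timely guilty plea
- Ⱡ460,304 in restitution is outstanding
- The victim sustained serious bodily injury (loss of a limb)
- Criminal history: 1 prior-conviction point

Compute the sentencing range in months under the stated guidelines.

72-85 months

Base offense level for forgery: 28.
R1 does not apply.
R2 applies (level before this adjustment is 28 ≥ 11, so +2): 28 + 2 = 30.
R3 applies (level before this adjustment is 30 ≥ 28, so +5): 30 + 5 = 35.
R4 applies: 35 + 4 = 39.
R5 applies: 39 − 3 = 36.
Level 36 exceeds the maximum of 30; capped at 30.
Final offense level: 30.
Criminal history: 1 prior point → Category I (0-10).
Level 30 falls in the 30 band.
Grid: Level 30 × Category I = 72-85 months.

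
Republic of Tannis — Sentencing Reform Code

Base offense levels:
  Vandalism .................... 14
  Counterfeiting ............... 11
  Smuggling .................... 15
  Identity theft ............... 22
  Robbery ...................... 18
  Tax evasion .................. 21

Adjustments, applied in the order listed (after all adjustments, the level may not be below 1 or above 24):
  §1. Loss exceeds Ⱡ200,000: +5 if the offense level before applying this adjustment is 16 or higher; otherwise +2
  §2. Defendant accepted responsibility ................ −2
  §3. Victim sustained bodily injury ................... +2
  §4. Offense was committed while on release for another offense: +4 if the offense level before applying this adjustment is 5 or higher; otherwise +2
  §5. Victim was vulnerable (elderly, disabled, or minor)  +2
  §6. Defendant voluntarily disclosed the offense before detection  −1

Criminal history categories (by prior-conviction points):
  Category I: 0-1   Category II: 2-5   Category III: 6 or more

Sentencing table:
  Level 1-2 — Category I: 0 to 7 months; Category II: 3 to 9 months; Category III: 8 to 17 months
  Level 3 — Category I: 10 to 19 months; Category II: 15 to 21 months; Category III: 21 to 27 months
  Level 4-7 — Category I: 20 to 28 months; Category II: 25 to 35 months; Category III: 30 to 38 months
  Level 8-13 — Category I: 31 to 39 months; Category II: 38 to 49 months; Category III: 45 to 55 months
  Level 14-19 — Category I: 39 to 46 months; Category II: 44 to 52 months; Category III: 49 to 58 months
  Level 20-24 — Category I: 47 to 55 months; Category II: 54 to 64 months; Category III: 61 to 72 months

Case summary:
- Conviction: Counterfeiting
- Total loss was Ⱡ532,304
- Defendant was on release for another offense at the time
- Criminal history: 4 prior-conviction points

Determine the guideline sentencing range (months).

Base offense level for counterfeiting: 11.
§1 applies (level before this adjustment is 11 < 16, so +2): 11 + 2 = 13.
§4 applies (level before this adjustment is 13 ≥ 5, so +4): 13 + 4 = 17.
Final offense level: 17.
Criminal history: 4 prior points → Category II (2-5).
Level 17 falls in the 14-19 band.
Grid: Level 14-19 × Category II = 44-52 months.

44-52 months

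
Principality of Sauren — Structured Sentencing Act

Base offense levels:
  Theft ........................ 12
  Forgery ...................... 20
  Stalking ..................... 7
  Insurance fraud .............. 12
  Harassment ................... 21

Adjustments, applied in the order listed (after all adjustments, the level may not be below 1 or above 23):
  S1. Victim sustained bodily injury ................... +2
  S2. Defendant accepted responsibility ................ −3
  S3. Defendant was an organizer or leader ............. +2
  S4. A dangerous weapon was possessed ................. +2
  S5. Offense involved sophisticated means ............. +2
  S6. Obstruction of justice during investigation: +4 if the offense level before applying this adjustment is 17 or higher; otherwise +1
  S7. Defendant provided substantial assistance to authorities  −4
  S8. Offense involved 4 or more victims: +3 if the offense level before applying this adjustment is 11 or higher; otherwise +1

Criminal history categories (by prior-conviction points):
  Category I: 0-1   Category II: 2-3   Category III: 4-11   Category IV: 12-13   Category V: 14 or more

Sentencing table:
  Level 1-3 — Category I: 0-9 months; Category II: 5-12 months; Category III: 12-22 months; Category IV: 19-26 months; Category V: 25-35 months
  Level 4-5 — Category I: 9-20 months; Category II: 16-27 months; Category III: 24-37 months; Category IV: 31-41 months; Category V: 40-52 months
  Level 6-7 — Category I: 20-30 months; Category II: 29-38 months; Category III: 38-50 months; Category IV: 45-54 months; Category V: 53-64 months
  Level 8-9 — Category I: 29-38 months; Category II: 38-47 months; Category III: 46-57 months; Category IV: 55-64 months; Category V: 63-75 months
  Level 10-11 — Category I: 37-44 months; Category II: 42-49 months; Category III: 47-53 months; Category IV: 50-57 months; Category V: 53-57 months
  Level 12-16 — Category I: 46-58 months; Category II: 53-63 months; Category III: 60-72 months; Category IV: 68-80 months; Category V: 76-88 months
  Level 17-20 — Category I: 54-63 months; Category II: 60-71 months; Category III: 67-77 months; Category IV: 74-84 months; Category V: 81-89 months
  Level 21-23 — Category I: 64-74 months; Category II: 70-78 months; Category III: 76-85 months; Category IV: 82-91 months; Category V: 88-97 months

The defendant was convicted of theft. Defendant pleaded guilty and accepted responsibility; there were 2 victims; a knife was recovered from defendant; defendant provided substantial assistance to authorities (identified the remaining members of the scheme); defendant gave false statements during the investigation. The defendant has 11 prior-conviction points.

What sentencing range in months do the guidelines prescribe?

46-57 months

Base offense level for theft: 12.
S2 applies: 12 − 3 = 9.
S4 applies: 9 + 2 = 11.
S6 applies (level before this adjustment is 11 < 17, so +1): 11 + 1 = 12.
S7 applies: 12 − 4 = 8.
S8 does not apply.
Final offense level: 8.
Criminal history: 11 prior points → Category III (4-11).
Level 8 falls in the 8-9 band.
Grid: Level 8-9 × Category III = 46-57 months.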